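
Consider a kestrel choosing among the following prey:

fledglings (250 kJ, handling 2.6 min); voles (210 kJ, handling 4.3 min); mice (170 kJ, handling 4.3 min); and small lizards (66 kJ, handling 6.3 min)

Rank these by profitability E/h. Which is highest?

fledglings

Profitability E/h (kJ/min): fledglings = 250/2.6 = 96.2, voles = 210/4.3 = 48.8, mice = 170/4.3 = 39.5, small lizards = 66/6.3 = 10.5.
Ranked: fledglings > voles > mice > small lizards.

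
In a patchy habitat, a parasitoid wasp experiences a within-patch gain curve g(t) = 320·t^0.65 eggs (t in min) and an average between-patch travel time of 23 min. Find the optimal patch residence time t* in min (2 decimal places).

42.71 min

Maximise g(t)/(T+t): set derivative to zero → g'(t)(T+t) = g(t).
g'(t) = 0.65·320·t^-0.35. Setting 0.65·320·t^-0.35 = 320·t^0.65/(23+t) gives 0.65(23+t) = t, so 0.35·t = 0.65×23.
t* = 0.65×23/0.35 = 42.71 min.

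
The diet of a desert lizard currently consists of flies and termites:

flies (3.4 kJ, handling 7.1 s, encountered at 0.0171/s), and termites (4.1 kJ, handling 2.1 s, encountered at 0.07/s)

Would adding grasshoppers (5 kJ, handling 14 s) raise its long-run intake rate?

On flies and termites alone, R = ΣλE/(1+Σλh) = 0.3451/1.268 = 0.2721 kJ/s.
Profitability of grasshoppers: 5/14 = 0.3571 kJ/s.
0.3571 > 0.2721, so adding grasshoppers raises the average — include it.

Yes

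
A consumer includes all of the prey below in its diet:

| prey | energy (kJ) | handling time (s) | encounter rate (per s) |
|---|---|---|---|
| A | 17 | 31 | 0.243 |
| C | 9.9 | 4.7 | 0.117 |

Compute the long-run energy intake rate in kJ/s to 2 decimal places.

Energy encountered per unit search time: 0.243×17 + 0.117×9.9 = 5.289 kJ/s.
Handling time per unit search time: 0.243×31 + 0.117×4.7 = 8.083.
Rate = 5.289/(1 + 8.083) = 0.5823 kJ/s.

0.58 kJ/s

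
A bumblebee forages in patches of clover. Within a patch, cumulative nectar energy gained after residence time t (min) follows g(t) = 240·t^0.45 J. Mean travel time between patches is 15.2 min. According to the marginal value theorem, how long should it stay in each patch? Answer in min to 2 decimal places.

12.44 min

Optimal t* satisfies g'(t*) = g(t*)/(T + t*).
g'(t) = 0.45·240·t^-0.55. Setting 0.45·240·t^-0.55 = 240·t^0.45/(15.2+t) gives 0.45(15.2+t) = t, so 0.55·t = 0.45×15.2.
t* = 0.45×15.2/0.55 = 12.44 min.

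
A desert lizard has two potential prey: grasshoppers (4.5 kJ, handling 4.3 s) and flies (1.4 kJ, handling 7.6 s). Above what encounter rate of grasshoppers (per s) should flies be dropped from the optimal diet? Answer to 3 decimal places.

The zero-one rule: include flies iff E₂/h₂ > λE₁/(1+λh₁). Equality gives the switch point.
λE₁h₂ = E₂ + λE₂h₁ ⇒ λ = E₂/(E₁h₂ − E₂h₁) = 1.4/(34.2 − 6.02) = 0.04968 per s.

0.050 per s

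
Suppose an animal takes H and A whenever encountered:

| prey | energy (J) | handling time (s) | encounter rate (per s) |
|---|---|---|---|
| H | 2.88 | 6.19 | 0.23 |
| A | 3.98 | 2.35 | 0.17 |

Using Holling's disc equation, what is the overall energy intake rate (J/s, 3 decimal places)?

0.474 J/s

R = Σλ_iE_i / (1 + Σλ_ih_i)
Numerator: 0.23×2.88 + 0.17×3.98 = 1.339
Denominator: 1 + 0.23×6.19 + 0.17×2.35 = 2.823
R = 1.339/2.823 = 0.4743 J/s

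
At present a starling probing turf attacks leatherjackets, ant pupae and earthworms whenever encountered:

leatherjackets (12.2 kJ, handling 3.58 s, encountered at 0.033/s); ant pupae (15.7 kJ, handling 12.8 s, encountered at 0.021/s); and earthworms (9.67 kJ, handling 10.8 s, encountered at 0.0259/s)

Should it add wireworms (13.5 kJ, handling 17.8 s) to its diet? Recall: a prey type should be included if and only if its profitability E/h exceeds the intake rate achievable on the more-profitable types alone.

Current rate: (0.033×12.2 + 0.021×15.7 + 0.0259×9.67)/(1 + 0.033×3.58 + 0.021×12.8 + 0.0259×10.8) = 0.5897 kJ/s.
Profitability of wireworms: 13.5/17.8 = 0.7584 kJ/s.
Since 0.7584 > R, including wireworms increases the long-run rate.

Yes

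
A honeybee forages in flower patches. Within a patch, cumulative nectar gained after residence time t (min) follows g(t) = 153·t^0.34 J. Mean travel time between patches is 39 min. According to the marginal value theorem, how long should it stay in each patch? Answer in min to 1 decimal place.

Maximise g(t)/(T+t): set derivative to zero → g'(t)(T+t) = g(t).
g'(t) = 0.34·153·t^-0.66. Setting 0.34·153·t^-0.66 = 153·t^0.34/(39+t) gives 0.34(39+t) = t, so 0.66·t = 0.34×39.
t* = 0.34×39/0.66 = 20.09 min.

20.1 min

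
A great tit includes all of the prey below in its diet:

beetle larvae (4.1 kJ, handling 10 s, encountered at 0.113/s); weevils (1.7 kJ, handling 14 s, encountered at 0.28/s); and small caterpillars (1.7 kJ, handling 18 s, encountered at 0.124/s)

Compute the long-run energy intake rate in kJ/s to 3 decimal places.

0.139 kJ/s

R = (0.113×4.1 + 0.28×1.7 + 0.124×1.7) / (1 + 0.113×10 + 0.28×14 + 0.124×18) = 1.15/8.282 = 0.1389 kJ/s.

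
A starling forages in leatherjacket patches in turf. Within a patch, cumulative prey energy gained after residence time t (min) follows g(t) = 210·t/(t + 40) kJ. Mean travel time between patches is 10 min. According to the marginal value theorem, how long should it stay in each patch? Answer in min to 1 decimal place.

20.0 min

Maximise g(t)/(T+t): set derivative to zero → g'(t)(T+t) = g(t).
g'(t) = 210·40/(t + 40)². Setting 210·40/(t+40)² = 210t/[(t+40)(10+t)] gives 40(10+t) = t(t+40), so t² = 40×10 = 400.
t* = √400 = 20 min.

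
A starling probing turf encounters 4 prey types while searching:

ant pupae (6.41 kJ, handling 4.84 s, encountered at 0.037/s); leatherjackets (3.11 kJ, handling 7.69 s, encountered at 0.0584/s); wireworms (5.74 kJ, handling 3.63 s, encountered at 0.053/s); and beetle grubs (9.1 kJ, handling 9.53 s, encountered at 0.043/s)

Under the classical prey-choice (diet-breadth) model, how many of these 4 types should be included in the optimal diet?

Rank by E/h (kJ/s): wireworms 1.58, ant pupae 1.32, beetle grubs 0.955, leatherjackets 0.404. Include each in turn until the next type's E/h falls below the running intake rate.
Rate on top 1: 0.2551. ant pupae: 1.32 > 0.2551 → include.
Rate on top 2: 0.3948. beetle grubs: 0.955 > 0.3948 → include.
Rate on top 3: 0.5236. leatherjackets: 0.404 < 0.5236 → exclude; stop.
Optimal diet: wireworms, ant pupae, beetle grubs — 3 of 4 types.

3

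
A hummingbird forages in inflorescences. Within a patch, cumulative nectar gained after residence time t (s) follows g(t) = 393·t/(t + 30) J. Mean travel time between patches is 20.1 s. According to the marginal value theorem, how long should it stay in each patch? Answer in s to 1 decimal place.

Maximise g(t)/(T+t): set derivative to zero → g'(t)(T+t) = g(t).
g'(t) = 393·30/(t + 30)². Setting 393·30/(t+30)² = 393t/[(t+30)(20.1+t)] gives 30(20.1+t) = t(t+30), so t² = 30×20.1 = 603.
t* = √603 = 24.56 s.

24.6 s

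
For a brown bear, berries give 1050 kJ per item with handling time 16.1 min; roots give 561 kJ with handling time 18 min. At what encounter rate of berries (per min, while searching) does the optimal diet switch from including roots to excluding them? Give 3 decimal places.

Drop roots once their profitability E₂/h₂ falls below the rate achievable on berries alone: E₂/h₂ = λE₁/(1 + λh₁).
Solve for λ: λE₁h₂ = E₂(1 + λh₁) → λ(E₁h₂ − E₂h₁) = E₂ → λ = E₂/(E₁h₂ − E₂h₁).
λ = 561/(1050×18 − 561×16.1) = 561/9868 = 0.05685 per min.

0.057 per min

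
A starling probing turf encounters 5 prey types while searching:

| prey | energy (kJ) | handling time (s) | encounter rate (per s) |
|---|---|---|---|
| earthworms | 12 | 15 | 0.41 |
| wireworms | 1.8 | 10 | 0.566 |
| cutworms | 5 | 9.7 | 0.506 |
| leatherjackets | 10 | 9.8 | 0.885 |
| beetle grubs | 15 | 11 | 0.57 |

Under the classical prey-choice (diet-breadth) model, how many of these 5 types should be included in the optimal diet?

Profitabilities (E/h, kJ/s): beetle grubs 1.36, leatherjackets 1.02, earthworms 0.8, cutworms 0.515, wireworms 0.18. Add prey in this order while the next type's profitability exceeds the intake rate on those already taken.
Rate on top 1: 1.176. leatherjackets: 1.02 < 1.176 → exclude; stop.
Optimal diet: beetle grubs — 1 of 5 types.

1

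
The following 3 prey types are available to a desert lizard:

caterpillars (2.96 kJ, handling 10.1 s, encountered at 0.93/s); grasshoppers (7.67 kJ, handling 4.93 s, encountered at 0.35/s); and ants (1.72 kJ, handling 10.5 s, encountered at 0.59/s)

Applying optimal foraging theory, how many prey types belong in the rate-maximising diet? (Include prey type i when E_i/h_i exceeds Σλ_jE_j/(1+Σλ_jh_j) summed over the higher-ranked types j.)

1

E/h in descending order: grasshoppers 1.56, caterpillars 0.293, ants 0.164 kJ/s. The optimal diet is the largest prefix of this list for which every included type satisfies E_i/h_i > R on the types above it.
Rate on top 1: 0.985. caterpillars: 0.293 < 0.985 → exclude; stop.
Optimal diet: grasshoppers — 1 of 3 types.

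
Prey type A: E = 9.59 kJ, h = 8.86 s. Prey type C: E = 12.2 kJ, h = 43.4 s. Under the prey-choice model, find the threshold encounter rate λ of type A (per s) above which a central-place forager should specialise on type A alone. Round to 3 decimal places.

0.040 per s

The zero-one rule: include type C iff E₂/h₂ > λE₁/(1+λh₁). Equality gives the switch point.
λE₁h₂ = E₂ + λE₂h₁ ⇒ λ = E₂/(E₁h₂ − E₂h₁) = 12.2/(416.2 − 108.1) = 0.0396 per s.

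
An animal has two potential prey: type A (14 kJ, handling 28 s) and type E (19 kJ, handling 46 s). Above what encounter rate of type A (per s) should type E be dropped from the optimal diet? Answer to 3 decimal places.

Drop type E once their profitability E₂/h₂ falls below the rate achievable on type A alone: E₂/h₂ = λE₁/(1 + λh₁).
Solve for λ: λE₁h₂ = E₂(1 + λh₁) → λ(E₁h₂ − E₂h₁) = E₂ → λ = E₂/(E₁h₂ − E₂h₁).
λ = 19/(14×46 − 19×28) = 19/112 = 0.1696 per s.

0.170 per s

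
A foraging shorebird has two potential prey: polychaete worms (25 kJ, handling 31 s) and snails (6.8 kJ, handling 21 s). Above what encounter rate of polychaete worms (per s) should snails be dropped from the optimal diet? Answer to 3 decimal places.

At the threshold, the rate on polychaete worms alone equals the profitability of snails: λ·25/(1 + λ·31) = 6.8/21 = 0.3238.
Rearranging, λ(25 − 0.3238×31) = 0.3238, so λ = 0.3238/14.96 = 0.02164 per s.

0.022 per s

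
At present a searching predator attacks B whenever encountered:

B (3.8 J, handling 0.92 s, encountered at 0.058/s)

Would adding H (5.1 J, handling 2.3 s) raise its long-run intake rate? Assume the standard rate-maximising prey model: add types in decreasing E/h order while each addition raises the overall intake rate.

Yes

Current rate: (0.058×3.8)/(1 + 0.058×0.92) = 0.2092 J/s.
H: E/h = 5.1/2.3 = 2.217 J/s.
2.217 > 0.2092, so adding H raises the average — include it.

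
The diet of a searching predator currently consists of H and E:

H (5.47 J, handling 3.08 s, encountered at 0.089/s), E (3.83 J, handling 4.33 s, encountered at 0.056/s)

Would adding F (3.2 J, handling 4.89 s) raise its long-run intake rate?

Yes

Intake rate on the current diet: R = (0.089×5.47 + 0.056×3.83) / (1 + 0.089×3.08 + 0.056×4.33) = 0.7013/1.517 = 0.4624 J/s.
Profitability of F: 3.2/4.89 = 0.6544 J/s.
0.6544 > 0.4624, so adding F raises the average — include it.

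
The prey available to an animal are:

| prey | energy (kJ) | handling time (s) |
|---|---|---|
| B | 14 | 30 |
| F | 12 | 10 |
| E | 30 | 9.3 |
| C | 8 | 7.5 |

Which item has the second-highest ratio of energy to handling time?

Profitability E/h (kJ/s): B = 14/30 = 0.467, F = 12/10 = 1.2, E = 30/9.3 = 3.23, C = 8/7.5 = 1.07.
Ranked: E > F > C > B.

F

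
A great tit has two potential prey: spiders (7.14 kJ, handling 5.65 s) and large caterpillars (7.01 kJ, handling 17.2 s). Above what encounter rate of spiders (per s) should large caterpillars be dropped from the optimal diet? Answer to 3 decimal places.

0.084 per s

At the threshold, the rate on spiders alone equals the profitability of large caterpillars: λ·7.14/(1 + λ·5.65) = 7.01/17.2 = 0.4076.
Rearranging, λ(7.14 − 0.4076×5.65) = 0.4076, so λ = 0.4076/4.837 = 0.08425 per s.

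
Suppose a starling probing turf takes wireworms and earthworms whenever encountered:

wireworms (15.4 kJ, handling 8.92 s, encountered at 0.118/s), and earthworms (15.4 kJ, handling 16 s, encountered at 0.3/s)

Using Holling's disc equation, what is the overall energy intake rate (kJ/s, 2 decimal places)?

0.94 kJ/s

R = (0.118×15.4 + 0.3×15.4) / (1 + 0.118×8.92 + 0.3×16) = 6.437/6.853 = 0.9394 kJ/s.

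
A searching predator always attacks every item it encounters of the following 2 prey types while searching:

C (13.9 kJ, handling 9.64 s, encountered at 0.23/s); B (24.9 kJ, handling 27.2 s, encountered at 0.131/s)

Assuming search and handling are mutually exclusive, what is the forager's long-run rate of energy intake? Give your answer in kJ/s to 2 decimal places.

R = Σλ_iE_i / (1 + Σλ_ih_i)
Numerator: 0.23×13.9 + 0.131×24.9 = 6.459
Denominator: 1 + 0.23×9.64 + 0.131×27.2 = 6.78
R = 6.459/6.78 = 0.9526 kJ/s

0.95 kJ/s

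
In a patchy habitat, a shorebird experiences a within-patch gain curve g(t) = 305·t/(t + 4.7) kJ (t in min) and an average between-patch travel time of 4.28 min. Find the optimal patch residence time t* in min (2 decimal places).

4.49 min

By the marginal value theorem, leave when the instantaneous gain rate g'(t) equals the habitat-wide average g(t)/(T + t).
g'(t) = 305·4.7/(t + 4.7)². Setting 305·4.7/(t+4.7)² = 305t/[(t+4.7)(4.28+t)] gives 4.7(4.28+t) = t(t+4.7), so t² = 4.7×4.28 = 20.12.
t* = √20.12 = 4.485 min.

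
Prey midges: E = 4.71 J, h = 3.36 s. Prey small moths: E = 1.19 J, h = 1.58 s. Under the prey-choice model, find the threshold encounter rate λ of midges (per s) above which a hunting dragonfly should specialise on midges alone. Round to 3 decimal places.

0.346 per s

Drop small moths once their profitability E₂/h₂ falls below the rate achievable on midges alone: E₂/h₂ = λE₁/(1 + λh₁).
Solve for λ: λE₁h₂ = E₂(1 + λh₁) → λ(E₁h₂ − E₂h₁) = E₂ → λ = E₂/(E₁h₂ − E₂h₁).
λ = 1.19/(4.71×1.58 − 1.19×3.36) = 1.19/3.443 = 0.3456 per s.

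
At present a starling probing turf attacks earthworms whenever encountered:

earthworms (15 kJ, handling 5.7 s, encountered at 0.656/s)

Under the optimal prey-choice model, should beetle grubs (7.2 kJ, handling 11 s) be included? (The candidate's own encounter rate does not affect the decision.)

No

Current rate: (0.656×15)/(1 + 0.656×5.7) = 2.076 kJ/s.
Profitability of beetle grubs: 7.2/11 = 0.6545 kJ/s.
Since 0.6545 < R, time spent handling beetle grubs is better spent searching.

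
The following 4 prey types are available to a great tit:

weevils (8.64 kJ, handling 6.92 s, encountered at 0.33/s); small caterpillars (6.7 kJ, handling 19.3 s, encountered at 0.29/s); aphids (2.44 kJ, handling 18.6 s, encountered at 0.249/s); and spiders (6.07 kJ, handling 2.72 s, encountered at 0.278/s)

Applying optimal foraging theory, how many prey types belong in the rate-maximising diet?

2

Rank by E/h (kJ/s): spiders 2.23, weevils 1.25, small caterpillars 0.347, aphids 0.131. Include each in turn until the next type's E/h falls below the running intake rate.
Rate on top 1: 0.9609. weevils: 1.25 > 0.9609 → include.
Rate on top 2: 1.123. small caterpillars: 0.347 < 1.123 → exclude; stop.
Optimal diet: spiders, weevils — 2 of 4 types.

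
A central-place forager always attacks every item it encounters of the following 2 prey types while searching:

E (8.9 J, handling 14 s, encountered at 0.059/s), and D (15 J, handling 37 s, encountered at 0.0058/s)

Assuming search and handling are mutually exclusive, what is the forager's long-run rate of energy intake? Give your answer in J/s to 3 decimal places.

R = Σλ_iE_i / (1 + Σλ_ih_i)
Numerator: 0.059×8.9 + 0.0058×15 = 0.6121
Denominator: 1 + 0.059×14 + 0.0058×37 = 2.041
R = 0.6121/2.041 = 0.3 J/s

0.300 J/s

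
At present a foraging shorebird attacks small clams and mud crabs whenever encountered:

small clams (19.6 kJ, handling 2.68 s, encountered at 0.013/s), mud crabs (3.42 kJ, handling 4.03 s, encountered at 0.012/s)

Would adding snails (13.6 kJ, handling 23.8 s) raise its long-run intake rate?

On small clams and mud crabs alone, R = ΣλE/(1+Σλh) = 0.2958/1.083 = 0.2731 kJ/s.
Profitability of snails: 13.6/23.8 = 0.5714 kJ/s.
Since 0.5714 > R, including snails increases the long-run rate.

Yes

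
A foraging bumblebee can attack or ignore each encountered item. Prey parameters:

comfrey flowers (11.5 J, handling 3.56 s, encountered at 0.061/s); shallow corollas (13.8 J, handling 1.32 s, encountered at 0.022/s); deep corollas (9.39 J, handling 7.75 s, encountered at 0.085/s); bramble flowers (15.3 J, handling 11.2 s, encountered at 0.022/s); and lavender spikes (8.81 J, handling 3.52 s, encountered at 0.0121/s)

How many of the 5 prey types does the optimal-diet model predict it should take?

5

E/h in descending order: shallow corollas 10.5, comfrey flowers 3.23, lavender spikes 2.5, bramble flowers 1.37, deep corollas 1.21 J/s. The optimal diet is the largest prefix of this list for which every included type satisfies E_i/h_i > R on the types above it.
Rate on top 1: 0.295. comfrey flowers: 3.23 > 0.295 → include.
Rate on top 2: 0.8065. lavender spikes: 2.5 > 0.8065 → include.
Rate on top 3: 0.8626. bramble flowers: 1.37 > 0.8626 → include.
Rate on top 4: 0.9434. deep corollas: 1.21 > 0.9434 → include.
Optimal diet: shallow corollas, comfrey flowers, lavender spikes, bramble flowers, deep corollas — 5 of 5 types.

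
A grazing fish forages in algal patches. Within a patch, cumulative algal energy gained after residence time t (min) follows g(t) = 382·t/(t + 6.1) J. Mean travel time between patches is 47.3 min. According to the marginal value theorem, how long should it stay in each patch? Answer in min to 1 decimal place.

Maximise g(t)/(T+t): set derivative to zero → g'(t)(T+t) = g(t).
g'(t) = 382·6.1/(t + 6.1)². Setting 382·6.1/(t+6.1)² = 382t/[(t+6.1)(47.3+t)] gives 6.1(47.3+t) = t(t+6.1), so t² = 6.1×47.3 = 288.5.
t* = √288.5 = 16.99 min.

17.0 min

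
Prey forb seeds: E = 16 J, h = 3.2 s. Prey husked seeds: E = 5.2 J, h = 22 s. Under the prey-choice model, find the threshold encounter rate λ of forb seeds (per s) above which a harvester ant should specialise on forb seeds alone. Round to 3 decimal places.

0.016 per s

Drop husked seeds once their profitability E₂/h₂ falls below the rate achievable on forb seeds alone: E₂/h₂ = λE₁/(1 + λh₁).
Solve for λ: λE₁h₂ = E₂(1 + λh₁) → λ(E₁h₂ − E₂h₁) = E₂ → λ = E₂/(E₁h₂ − E₂h₁).
λ = 5.2/(16×22 − 5.2×3.2) = 5.2/335.4 = 0.01551 per s.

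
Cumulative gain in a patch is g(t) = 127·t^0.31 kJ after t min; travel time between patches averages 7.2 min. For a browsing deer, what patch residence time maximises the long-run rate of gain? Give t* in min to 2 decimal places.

Optimal t* satisfies g'(t*) = g(t*)/(T + t*).
g'(t) = 0.31·127·t^-0.69. Setting 0.31·127·t^-0.69 = 127·t^0.31/(7.2+t) gives 0.31(7.2+t) = t, so 0.69·t = 0.31×7.2.
t* = 0.31×7.2/0.69 = 3.235 min.

3.23 min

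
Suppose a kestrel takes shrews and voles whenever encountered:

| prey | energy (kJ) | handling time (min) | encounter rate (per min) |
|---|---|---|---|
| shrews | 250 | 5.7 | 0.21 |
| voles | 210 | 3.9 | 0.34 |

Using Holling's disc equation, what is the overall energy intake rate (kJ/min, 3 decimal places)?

35.169 kJ/min

R = Σλ_iE_i / (1 + Σλ_ih_i)
Numerator: 0.21×250 + 0.34×210 = 123.9
Denominator: 1 + 0.21×5.7 + 0.34×3.9 = 3.523
R = 123.9/3.523 = 35.17 kJ/min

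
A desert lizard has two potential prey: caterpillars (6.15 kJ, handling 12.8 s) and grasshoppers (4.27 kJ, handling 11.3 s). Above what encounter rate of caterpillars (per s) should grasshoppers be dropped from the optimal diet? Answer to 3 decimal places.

Drop grasshoppers once their profitability E₂/h₂ falls below the rate achievable on caterpillars alone: E₂/h₂ = λE₁/(1 + λh₁).
Solve for λ: λE₁h₂ = E₂(1 + λh₁) → λ(E₁h₂ − E₂h₁) = E₂ → λ = E₂/(E₁h₂ − E₂h₁).
λ = 4.27/(6.15×11.3 − 4.27×12.8) = 4.27/14.84 = 0.2878 per s.

0.288 per s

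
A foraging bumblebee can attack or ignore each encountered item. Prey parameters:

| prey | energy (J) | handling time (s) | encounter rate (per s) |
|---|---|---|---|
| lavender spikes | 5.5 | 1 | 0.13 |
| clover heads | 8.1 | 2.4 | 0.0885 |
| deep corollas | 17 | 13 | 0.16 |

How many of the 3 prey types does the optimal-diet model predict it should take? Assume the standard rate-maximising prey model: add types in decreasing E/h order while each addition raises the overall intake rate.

E/h in descending order: lavender spikes 5.5, clover heads 3.38, deep corollas 1.31 J/s. The optimal diet is the largest prefix of this list for which every included type satisfies E_i/h_i > R on the types above it.
Rate on top 1: 0.6327. clover heads: 3.38 > 0.6327 → include.
Rate on top 2: 1.067. deep corollas: 1.31 > 1.067 → include.
Optimal diet: lavender spikes, clover heads, deep corollas — 3 of 3 types.

3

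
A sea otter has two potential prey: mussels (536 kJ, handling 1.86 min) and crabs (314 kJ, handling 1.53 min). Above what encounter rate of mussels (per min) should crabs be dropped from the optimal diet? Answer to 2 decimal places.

1.33 per min

At the threshold, the rate on mussels alone equals the profitability of crabs: λ·536/(1 + λ·1.86) = 314/1.53 = 205.2.
Rearranging, λ(536 − 205.2×1.86) = 205.2, so λ = 205.2/154.3 = 1.33 per min.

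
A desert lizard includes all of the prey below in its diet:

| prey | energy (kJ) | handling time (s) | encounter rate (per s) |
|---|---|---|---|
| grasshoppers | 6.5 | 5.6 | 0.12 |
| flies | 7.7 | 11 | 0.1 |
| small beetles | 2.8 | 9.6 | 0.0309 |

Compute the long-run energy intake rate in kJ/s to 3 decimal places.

R = (0.12×6.5 + 0.1×7.7 + 0.0309×2.8) / (1 + 0.12×5.6 + 0.1×11 + 0.0309×9.6) = 1.637/3.069 = 0.5333 kJ/s.

0.533 kJ/s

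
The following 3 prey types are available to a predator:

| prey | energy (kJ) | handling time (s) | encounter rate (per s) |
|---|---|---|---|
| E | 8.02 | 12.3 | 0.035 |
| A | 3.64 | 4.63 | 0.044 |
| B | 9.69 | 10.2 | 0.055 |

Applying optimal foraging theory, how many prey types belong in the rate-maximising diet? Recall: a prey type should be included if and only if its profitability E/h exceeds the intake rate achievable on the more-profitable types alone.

E/h in descending order: B 0.95, A 0.786, E 0.652 kJ/s. The optimal diet is the largest prefix of this list for which every included type satisfies E_i/h_i > R on the types above it.
Rate on top 1: 0.3414. A: 0.786 > 0.3414 → include.
Rate on top 2: 0.3928. E: 0.652 > 0.3928 → include.
Optimal diet: B, A, E — 3 of 3 types.

3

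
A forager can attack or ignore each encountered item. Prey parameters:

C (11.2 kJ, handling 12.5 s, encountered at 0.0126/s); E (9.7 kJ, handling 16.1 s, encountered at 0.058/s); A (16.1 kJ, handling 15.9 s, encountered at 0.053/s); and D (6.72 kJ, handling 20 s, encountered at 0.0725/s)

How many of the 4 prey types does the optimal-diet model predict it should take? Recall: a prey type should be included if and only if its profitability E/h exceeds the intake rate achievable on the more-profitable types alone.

Rank by E/h (kJ/s): A 1.01, C 0.896, E 0.602, D 0.336. Include each in turn until the next type's E/h falls below the running intake rate.
Rate on top 1: 0.4631. C: 0.896 > 0.4631 → include.
Rate on top 2: 0.4972. E: 0.602 > 0.4972 → include.
Rate on top 3: 0.5307. D: 0.336 < 0.5307 → exclude; stop.
Optimal diet: A, C, E — 3 of 4 types.

3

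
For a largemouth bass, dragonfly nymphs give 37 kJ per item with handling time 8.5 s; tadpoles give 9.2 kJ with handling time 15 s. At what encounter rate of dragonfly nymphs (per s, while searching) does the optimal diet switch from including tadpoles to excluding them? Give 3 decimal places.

At the threshold, the rate on dragonfly nymphs alone equals the profitability of tadpoles: λ·37/(1 + λ·8.5) = 9.2/15 = 0.6133.
Rearranging, λ(37 − 0.6133×8.5) = 0.6133, so λ = 0.6133/31.79 = 0.0193 per s.

0.019 per s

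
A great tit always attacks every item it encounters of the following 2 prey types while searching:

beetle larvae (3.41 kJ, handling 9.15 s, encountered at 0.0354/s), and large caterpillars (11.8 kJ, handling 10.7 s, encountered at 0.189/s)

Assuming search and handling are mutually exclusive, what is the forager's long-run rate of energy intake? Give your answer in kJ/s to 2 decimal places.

R = (0.0354×3.41 + 0.189×11.8) / (1 + 0.0354×9.15 + 0.189×10.7) = 2.351/3.346 = 0.7026 kJ/s.

0.70 kJ/s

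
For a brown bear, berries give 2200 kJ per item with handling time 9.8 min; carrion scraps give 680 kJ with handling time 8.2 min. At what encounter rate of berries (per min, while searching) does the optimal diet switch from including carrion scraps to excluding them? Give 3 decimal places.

Drop carrion scraps once their profitability E₂/h₂ falls below the rate achievable on berries alone: E₂/h₂ = λE₁/(1 + λh₁).
Solve for λ: λE₁h₂ = E₂(1 + λh₁) → λ(E₁h₂ − E₂h₁) = E₂ → λ = E₂/(E₁h₂ − E₂h₁).
λ = 680/(2200×8.2 − 680×9.8) = 680/1.138e+04 = 0.05977 per min.

0.060 per min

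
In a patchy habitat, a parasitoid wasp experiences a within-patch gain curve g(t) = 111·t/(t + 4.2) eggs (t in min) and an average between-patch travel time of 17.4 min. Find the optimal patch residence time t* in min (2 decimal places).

By the marginal value theorem, leave when the instantaneous gain rate g'(t) equals the habitat-wide average g(t)/(T + t).
g'(t) = 111·4.2/(t + 4.2)². Setting 111·4.2/(t+4.2)² = 111t/[(t+4.2)(17.4+t)] gives 4.2(17.4+t) = t(t+4.2), so t² = 4.2×17.4 = 73.08.
t* = √73.08 = 8.549 min.

8.55 min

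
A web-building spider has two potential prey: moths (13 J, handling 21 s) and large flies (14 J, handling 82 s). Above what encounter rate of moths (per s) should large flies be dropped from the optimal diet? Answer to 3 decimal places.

Drop large flies once their profitability E₂/h₂ falls below the rate achievable on moths alone: E₂/h₂ = λE₁/(1 + λh₁).
Solve for λ: λE₁h₂ = E₂(1 + λh₁) → λ(E₁h₂ − E₂h₁) = E₂ → λ = E₂/(E₁h₂ − E₂h₁).
λ = 14/(13×82 − 14×21) = 14/772 = 0.01813 per s.

0.018 per s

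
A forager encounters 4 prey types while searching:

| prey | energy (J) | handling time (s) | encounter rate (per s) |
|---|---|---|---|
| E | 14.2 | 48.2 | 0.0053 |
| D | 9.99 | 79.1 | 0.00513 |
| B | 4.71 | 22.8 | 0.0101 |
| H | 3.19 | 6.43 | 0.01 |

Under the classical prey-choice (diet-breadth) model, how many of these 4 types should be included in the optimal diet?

Rank by E/h (J/s): H 0.496, E 0.295, B 0.207, D 0.126. Include each in turn until the next type's E/h falls below the running intake rate.
Rate on top 1: 0.02997. E: 0.295 > 0.02997 → include.
Rate on top 2: 0.0812. B: 0.207 > 0.0812 → include.
Rate on top 3: 0.09982. D: 0.126 > 0.09982 → include.
Optimal diet: H, E, B, D — 4 of 4 types.

4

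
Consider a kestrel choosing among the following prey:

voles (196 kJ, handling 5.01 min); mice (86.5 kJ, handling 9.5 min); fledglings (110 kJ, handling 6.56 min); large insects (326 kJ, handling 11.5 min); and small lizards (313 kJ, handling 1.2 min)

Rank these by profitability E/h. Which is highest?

In descending order of E/h:
small lizards: 313/1.2 = 261 kJ/min
voles: 196/5.01 = 39.1 kJ/min
large insects: 326/11.5 = 28.3 kJ/min
fledglings: 110/6.56 = 16.8 kJ/min
mice: 86.5/9.5 = 9.11 kJ/min

small lizards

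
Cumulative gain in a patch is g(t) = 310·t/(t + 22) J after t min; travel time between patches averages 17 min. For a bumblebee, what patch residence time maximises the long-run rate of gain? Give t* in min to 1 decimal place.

By the marginal value theorem, leave when the instantaneous gain rate g'(t) equals the habitat-wide average g(t)/(T + t).
g'(t) = 310·22/(t + 22)². Setting 310·22/(t+22)² = 310t/[(t+22)(17+t)] gives 22(17+t) = t(t+22), so t² = 22×17 = 374.
t* = √374 = 19.34 min.

19.3 min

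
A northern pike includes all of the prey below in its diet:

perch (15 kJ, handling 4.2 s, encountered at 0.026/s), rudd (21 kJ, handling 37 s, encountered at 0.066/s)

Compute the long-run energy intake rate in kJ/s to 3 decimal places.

0.500 kJ/s

Energy encountered per unit search time: 0.026×15 + 0.066×21 = 1.776 kJ/s.
Handling time per unit search time: 0.026×4.2 + 0.066×37 = 2.551.
Rate = 1.776/(1 + 2.551) = 0.5001 kJ/s.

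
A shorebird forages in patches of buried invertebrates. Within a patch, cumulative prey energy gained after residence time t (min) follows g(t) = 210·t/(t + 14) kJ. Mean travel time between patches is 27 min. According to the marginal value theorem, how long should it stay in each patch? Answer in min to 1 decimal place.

Maximise g(t)/(T+t): set derivative to zero → g'(t)(T+t) = g(t).
g'(t) = 210·14/(t + 14)². Setting 210·14/(t+14)² = 210t/[(t+14)(27+t)] gives 14(27+t) = t(t+14), so t² = 14×27 = 378.
t* = √378 = 19.44 min.

19.4 min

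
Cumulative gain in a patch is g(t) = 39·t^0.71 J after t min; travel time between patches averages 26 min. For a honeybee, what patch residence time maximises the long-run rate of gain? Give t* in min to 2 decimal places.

By the marginal value theorem, leave when the instantaneous gain rate g'(t) equals the habitat-wide average g(t)/(T + t).
g'(t) = 0.71·39·t^-0.29. Setting 0.71·39·t^-0.29 = 39·t^0.71/(26+t) gives 0.71(26+t) = t, so 0.29·t = 0.71×26.
t* = 0.71×26/0.29 = 63.66 min.

63.66 min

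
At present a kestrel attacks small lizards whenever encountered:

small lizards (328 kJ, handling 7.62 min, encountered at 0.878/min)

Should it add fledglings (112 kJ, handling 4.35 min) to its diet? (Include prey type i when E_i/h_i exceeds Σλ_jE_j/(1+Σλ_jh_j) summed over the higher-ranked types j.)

On small lizards alone, R = ΣλE/(1+Σλh) = 288/7.69 = 37.45 kJ/min.
fledglings: E/h = 112/4.35 = 25.75 kJ/min.
25.75 < 37.45, so adding fledglings would lower the average — exclude it.

No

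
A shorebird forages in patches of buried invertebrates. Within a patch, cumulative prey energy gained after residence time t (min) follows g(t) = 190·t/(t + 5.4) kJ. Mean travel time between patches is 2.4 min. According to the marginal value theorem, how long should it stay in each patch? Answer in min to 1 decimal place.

3.6 min

Maximise g(t)/(T+t): set derivative to zero → g'(t)(T+t) = g(t).
g'(t) = 190·5.4/(t + 5.4)². Setting 190·5.4/(t+5.4)² = 190t/[(t+5.4)(2.4+t)] gives 5.4(2.4+t) = t(t+5.4), so t² = 5.4×2.4 = 12.96.
t* = √12.96 = 3.6 min.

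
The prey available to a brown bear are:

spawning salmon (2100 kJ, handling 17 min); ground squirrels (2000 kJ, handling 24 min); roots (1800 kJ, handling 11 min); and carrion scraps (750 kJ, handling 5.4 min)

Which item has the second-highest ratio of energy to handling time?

carrion scraps

In descending order of E/h:
roots: 1800/11 = 164 kJ/min
carrion scraps: 750/5.4 = 139 kJ/min
spawning salmon: 2100/17 = 124 kJ/min
ground squirrels: 2000/24 = 83.3 kJ/min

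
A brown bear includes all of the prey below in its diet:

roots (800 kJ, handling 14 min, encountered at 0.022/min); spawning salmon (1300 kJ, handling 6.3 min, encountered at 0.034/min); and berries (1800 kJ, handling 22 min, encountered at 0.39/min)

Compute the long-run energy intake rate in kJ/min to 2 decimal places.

75.61 kJ/min

Energy encountered per unit search time: 0.022×800 + 0.034×1300 + 0.39×1800 = 763.8 kJ/min.
Handling time per unit search time: 0.022×14 + 0.034×6.3 + 0.39×22 = 9.102.
Rate = 763.8/(1 + 9.102) = 75.61 kJ/min.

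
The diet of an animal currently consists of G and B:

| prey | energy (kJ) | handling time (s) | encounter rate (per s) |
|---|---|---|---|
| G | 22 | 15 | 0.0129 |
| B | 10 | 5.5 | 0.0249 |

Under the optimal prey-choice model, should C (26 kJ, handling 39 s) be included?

On G and B alone, R = ΣλE/(1+Σλh) = 0.5328/1.33 = 0.4005 kJ/s.
C: E/h = 26/39 = 0.6667 kJ/s.
0.6667 > 0.4005, so adding C raises the average — include it.

Yes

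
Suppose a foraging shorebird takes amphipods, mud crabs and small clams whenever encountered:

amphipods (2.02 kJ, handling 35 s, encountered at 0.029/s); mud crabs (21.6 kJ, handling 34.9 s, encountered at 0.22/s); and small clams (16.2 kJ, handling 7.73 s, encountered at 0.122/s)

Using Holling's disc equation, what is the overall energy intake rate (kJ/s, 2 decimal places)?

0.64 kJ/s

Energy encountered per unit search time: 0.029×2.02 + 0.22×21.6 + 0.122×16.2 = 6.787 kJ/s.
Handling time per unit search time: 0.029×35 + 0.22×34.9 + 0.122×7.73 = 9.636.
Rate = 6.787/(1 + 9.636) = 0.6381 kJ/s.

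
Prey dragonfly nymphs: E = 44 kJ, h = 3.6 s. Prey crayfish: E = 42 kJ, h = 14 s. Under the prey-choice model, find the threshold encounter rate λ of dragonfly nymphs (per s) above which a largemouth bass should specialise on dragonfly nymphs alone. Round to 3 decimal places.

The zero-one rule: include crayfish iff E₂/h₂ > λE₁/(1+λh₁). Equality gives the switch point.
λE₁h₂ = E₂ + λE₂h₁ ⇒ λ = E₂/(E₁h₂ − E₂h₁) = 42/(616 − 151.2) = 0.09036 per s.

0.090 per s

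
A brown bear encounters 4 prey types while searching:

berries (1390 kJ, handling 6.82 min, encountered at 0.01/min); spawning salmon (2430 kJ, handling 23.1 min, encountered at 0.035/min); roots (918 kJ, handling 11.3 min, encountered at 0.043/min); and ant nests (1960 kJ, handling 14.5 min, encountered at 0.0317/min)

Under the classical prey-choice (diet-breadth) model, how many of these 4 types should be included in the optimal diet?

Rank by E/h (kJ/min): berries 204, ant nests 135, spawning salmon 105, roots 81.2. Include each in turn until the next type's E/h falls below the running intake rate.
Rate on top 1: 13.01. ant nests: 135 > 13.01 → include.
Rate on top 2: 49.76. spawning salmon: 105 > 49.76 → include.
Rate on top 3: 68.95. roots: 81.2 > 68.95 → include.
Optimal diet: berries, ant nests, spawning salmon, roots — 4 of 4 types.

4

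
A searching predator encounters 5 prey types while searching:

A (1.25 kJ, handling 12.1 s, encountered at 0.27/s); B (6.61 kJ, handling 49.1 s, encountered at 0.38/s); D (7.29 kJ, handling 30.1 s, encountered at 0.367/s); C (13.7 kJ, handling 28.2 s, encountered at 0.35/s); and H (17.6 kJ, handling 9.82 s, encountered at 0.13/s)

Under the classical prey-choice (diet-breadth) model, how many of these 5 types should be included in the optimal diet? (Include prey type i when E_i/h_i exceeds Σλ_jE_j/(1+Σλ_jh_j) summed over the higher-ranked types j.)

Rank by E/h (kJ/s): H 1.79, C 0.486, D 0.242, B 0.135, A 0.103. Include each in turn until the next type's E/h falls below the running intake rate.
Rate on top 1: 1.005. C: 0.486 < 1.005 → exclude; stop.
Optimal diet: H — 1 of 5 types.

1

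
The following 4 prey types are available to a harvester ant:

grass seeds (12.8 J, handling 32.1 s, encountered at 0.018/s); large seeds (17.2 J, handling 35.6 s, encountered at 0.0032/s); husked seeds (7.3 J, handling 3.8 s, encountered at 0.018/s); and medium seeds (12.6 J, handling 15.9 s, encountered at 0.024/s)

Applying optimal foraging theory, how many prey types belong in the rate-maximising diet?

4

E/h in descending order: husked seeds 1.92, medium seeds 0.792, large seeds 0.483, grass seeds 0.399 J/s. The optimal diet is the largest prefix of this list for which every included type satisfies E_i/h_i > R on the types above it.
Rate on top 1: 0.123. medium seeds: 0.792 > 0.123 → include.
Rate on top 2: 0.2992. large seeds: 0.483 > 0.2992 → include.
Rate on top 3: 0.3126. grass seeds: 0.399 > 0.3126 → include.
Optimal diet: husked seeds, medium seeds, large seeds, grass seeds — 4 of 4 types.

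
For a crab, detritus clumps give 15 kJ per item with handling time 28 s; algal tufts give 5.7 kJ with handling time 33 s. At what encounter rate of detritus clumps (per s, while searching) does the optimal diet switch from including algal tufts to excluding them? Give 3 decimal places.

At the threshold, the rate on detritus clumps alone equals the profitability of algal tufts: λ·15/(1 + λ·28) = 5.7/33 = 0.1727.
Rearranging, λ(15 − 0.1727×28) = 0.1727, so λ = 0.1727/10.16 = 0.01699 per s.

0.017 per s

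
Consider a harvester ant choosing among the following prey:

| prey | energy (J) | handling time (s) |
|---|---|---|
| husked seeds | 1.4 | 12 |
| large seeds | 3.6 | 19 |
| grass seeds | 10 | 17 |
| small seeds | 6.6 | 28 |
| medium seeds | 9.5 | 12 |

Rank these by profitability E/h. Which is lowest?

husked seeds

In descending order of E/h:
medium seeds: 9.5/12 = 0.792 J/s
grass seeds: 10/17 = 0.588 J/s
small seeds: 6.6/28 = 0.236 J/s
large seeds: 3.6/19 = 0.189 J/s
husked seeds: 1.4/12 = 0.117 J/s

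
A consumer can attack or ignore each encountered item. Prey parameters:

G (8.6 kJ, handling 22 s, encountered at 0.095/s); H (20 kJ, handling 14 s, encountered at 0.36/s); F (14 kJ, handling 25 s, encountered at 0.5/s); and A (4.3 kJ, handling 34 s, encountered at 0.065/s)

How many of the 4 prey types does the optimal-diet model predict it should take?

1

Rank by E/h (kJ/s): H 1.43, F 0.56, G 0.391, A 0.126. Include each in turn until the next type's E/h falls below the running intake rate.
Rate on top 1: 1.192. F: 0.56 < 1.192 → exclude; stop.
Optimal diet: H — 1 of 4 types.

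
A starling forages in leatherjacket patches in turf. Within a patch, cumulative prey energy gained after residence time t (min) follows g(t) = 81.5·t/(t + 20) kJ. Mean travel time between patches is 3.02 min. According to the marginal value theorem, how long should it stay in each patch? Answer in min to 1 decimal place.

Maximise g(t)/(T+t): set derivative to zero → g'(t)(T+t) = g(t).
g'(t) = 81.5·20/(t + 20)². Setting 81.5·20/(t+20)² = 81.5t/[(t+20)(3.02+t)] gives 20(3.02+t) = t(t+20), so t² = 20×3.02 = 60.4.
t* = √60.4 = 7.772 min.

7.8 min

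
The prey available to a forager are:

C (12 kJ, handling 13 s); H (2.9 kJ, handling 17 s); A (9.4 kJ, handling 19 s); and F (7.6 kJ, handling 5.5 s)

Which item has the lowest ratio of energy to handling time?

H

Profitability E/h (kJ/s): C = 12/13 = 0.923, H = 2.9/17 = 0.171, A = 9.4/19 = 0.495, F = 7.6/5.5 = 1.38.
Ranked: F > C > A > H.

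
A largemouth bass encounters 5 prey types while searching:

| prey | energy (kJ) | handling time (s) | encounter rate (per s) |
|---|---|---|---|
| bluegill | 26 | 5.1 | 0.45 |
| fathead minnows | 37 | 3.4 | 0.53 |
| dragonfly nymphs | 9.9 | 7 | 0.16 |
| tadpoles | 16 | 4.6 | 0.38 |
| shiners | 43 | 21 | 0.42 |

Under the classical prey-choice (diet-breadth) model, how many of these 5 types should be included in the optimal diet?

1

E/h in descending order: fathead minnows 10.9, bluegill 5.1, tadpoles 3.48, shiners 2.05, dragonfly nymphs 1.41 kJ/s. The optimal diet is the largest prefix of this list for which every included type satisfies E_i/h_i > R on the types above it.
Rate on top 1: 6.999. bluegill: 5.1 < 6.999 → exclude; stop.
Optimal diet: fathead minnows — 1 of 5 types.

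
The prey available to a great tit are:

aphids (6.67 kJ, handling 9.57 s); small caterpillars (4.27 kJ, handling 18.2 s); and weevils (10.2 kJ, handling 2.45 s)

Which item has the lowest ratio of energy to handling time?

In descending order of E/h:
weevils: 10.2/2.45 = 4.16 kJ/s
aphids: 6.67/9.57 = 0.697 kJ/s
small caterpillars: 4.27/18.2 = 0.235 kJ/s

small caterpillars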